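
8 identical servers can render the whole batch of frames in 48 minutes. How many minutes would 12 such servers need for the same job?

32 minutes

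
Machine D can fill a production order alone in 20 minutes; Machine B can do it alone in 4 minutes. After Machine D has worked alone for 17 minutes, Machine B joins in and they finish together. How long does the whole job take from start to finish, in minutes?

In 17 minutes Machine D does 17/20 of the job, leaving 3/20.
Machine D and Machine B together work at 3/10 per minute, so finishing takes 3/20 ÷ 3/10 = 1/2 minutes.
Total time = 17 + 1/2 = 35/2 minutes.

35/2 minutes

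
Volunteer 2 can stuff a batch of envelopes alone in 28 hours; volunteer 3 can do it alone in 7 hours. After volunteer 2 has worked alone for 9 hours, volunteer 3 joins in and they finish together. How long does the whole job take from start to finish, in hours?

64/5 hours

In 9 hours volunteer 2 does 9/28 of the job, leaving 19/28.
Volunteer 2 and volunteer 3 together work at 5/28 per hour, so finishing takes 19/28 ÷ 5/28 = 19/5 hours.
Total time = 9 + 19/5 = 64/5 hours.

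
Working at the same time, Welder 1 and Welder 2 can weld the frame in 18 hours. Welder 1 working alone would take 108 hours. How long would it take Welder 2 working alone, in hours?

Combined rate is 1/18 per hour.
Known contribution: 1/108 per hour.
So Welder 2's rate is 1/18 − 1/108 = 5/108, meaning 108/5 hours alone.

108/5 hours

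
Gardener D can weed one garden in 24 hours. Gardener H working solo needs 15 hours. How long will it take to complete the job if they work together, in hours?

Combined rate: 1/24 + 1/15 = (5 + 8)/120 = 13/120 per hour.
Time = 1 ÷ (13/120) = 120/13 hours.

120/13 hours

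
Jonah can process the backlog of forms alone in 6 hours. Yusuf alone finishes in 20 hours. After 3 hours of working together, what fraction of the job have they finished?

13/20

Combined rate: 1/6 + 1/20 = (10 + 3)/60 = 13/60 per hour.
In 3 hours they complete 3·13/60 = 13/20 of the job.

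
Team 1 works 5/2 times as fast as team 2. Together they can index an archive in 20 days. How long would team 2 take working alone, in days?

Let team 2's rate be r; then team 1's rate is (5/2)r, so together (5/2 + 1)r = (7/2)r = 1/20.
Thus r = 1/70 per day.
Team 2 alone: 70 days; team 1 alone: 28 days.

70 days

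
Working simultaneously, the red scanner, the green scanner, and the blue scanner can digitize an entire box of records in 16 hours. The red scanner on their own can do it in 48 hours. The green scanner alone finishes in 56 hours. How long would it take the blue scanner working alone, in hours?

42 hours

Combined rate is 1/16 per hour.
Known contribution: 1/48 + 1/56 = (7 + 6)/336 = 13/336 per hour.
So the blue scanner's rate is 1/16 − 13/336 = 1/42, meaning 42 hours alone.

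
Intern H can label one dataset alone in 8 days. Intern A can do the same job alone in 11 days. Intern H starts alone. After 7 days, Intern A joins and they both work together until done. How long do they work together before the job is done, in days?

11/19 days

In the first 7 days Intern H alone does 7/8 of the job, leaving 1/8.
Once everyone is working, combined rate: 1/8 + 1/11 = (11 + 8)/88 = 19/88 per day.
Remaining 1/8 at 19/88 per day takes 11/19 days.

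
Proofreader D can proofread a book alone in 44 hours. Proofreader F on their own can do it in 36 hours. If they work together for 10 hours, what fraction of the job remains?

49/99

Combined rate: 1/44 + 1/36 = (9 + 11)/396 = 20/396 = 5/99 per hour.
In 10 hours they complete 10·5/99 = 50/99 of the job.
So 49/99 remains.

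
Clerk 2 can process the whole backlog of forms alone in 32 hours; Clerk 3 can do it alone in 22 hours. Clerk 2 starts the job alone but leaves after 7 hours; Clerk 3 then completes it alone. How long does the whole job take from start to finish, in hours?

387/16 hours

In 7 hours Clerk 2 does 7/32 of the job, leaving 25/32.
Clerk 3 works at 1/22 per hour, so finishing takes 25/32 ÷ 1/22 = 275/16 hours.
Total time = 7 + 275/16 = 387/16 hours.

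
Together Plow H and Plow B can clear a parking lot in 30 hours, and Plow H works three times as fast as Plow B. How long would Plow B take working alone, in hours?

120 hours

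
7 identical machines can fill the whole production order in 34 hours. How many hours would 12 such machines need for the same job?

119/6 hours

Total work is 7·34 = 238 machine-hours.
With 12 machines: 238/12 = 119/6 hours.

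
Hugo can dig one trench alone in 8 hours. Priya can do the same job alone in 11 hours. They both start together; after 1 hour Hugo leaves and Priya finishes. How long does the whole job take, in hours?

77/8 hours

In the first 1 hour the combined rate is 19/88, so 19/88 of the job is done, leaving 69/88.
After Hugo leaves the rate is 1/11 per hour; the remaining 69/88 takes 69/8 hours.
Total = 1 + 69/8 = 77/8 hours.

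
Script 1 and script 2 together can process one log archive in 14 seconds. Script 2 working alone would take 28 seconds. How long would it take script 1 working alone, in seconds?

28 seconds

Combined rate is 1/14 per second.
Known contribution: 1/28 per second.
So script 1's rate is 1/14 − 1/28 = 1/28, meaning 28 seconds alone.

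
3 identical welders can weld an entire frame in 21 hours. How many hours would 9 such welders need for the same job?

7 hours

Total work is 3·21 = 63 welder-hours.
With 9 welders: 63/9 = 7 hours.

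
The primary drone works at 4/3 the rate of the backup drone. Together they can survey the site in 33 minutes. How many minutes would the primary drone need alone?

231/4 minutes

Let the backup drone's rate be r; then the primary drone's rate is (4/3)r, so together (4/3 + 1)r = (7/3)r = 1/33.
Thus r = 1/77 per minute.
The backup drone alone: 77 minutes; the primary drone alone: 231/4 minutes.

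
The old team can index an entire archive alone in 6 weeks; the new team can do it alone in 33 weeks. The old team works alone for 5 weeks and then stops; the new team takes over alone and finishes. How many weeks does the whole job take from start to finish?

In 5 weeks the old team does 5/6 of the job, leaving 1/6.
The new team works at 1/33 per week, so finishing takes 1/6 ÷ 1/33 = 11/2 weeks.
Total time = 5 + 11/2 = 21/2 weeks.

21/2 weeks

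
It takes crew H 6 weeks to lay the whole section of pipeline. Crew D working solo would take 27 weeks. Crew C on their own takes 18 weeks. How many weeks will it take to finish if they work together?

27/7 weeks

Combined rate: 1/6 + 1/27 + 1/18 = (9 + 2 + 3)/54 = 14/54 = 7/27 per week.
Time = 1 ÷ (7/27) = 27/7 weeks.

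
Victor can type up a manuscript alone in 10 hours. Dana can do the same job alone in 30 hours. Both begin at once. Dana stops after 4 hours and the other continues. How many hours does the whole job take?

26/3 hours

In the first 4 hours the combined rate is 2/15, so 8/15 of the job is done, leaving 7/15.
After Dana leaves the rate is 1/10 per hour; the remaining 7/15 takes 14/3 hours.
Total = 4 + 14/3 = 26/3 hours.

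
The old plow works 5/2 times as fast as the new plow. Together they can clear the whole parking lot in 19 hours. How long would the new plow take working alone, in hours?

Let the new plow's rate be r; then the old plow's rate is (5/2)r, so together (5/2 + 1)r = (7/2)r = 1/19.
Thus r = 2/133 per hour.
The new plow alone: 133/2 hours; the old plow alone: 133/5 hours.

133/2 hours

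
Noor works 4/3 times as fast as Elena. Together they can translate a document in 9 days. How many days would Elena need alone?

Let Elena's rate be r; then Noor's rate is (4/3)r, so together (4/3 + 1)r = (7/3)r = 1/9.
Thus r = 1/21 per day.
Elena alone: 21 days; Noor alone: 63/4 days.

21 days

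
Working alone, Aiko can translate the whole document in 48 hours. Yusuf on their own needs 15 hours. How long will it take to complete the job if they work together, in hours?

Combined rate: 1/48 + 1/15 = (5 + 16)/240 = 21/240 = 7/80 per hour.
Time = 1 ÷ (7/80) = 80/7 hours.

80/7 hours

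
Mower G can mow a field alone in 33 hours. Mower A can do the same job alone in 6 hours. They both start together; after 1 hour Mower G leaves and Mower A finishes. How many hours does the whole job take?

64/11 hours

In the first 1 hour the combined rate is 13/66, so 13/66 of the job is done, leaving 53/66.
After Mower G leaves the rate is 1/6 per hour; the remaining 53/66 takes 53/11 hours.
Total = 1 + 53/11 = 64/11 hours.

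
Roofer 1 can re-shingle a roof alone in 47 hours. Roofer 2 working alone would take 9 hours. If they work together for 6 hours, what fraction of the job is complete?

112/141

Combined rate: 1/47 + 1/9 = (9 + 47)/423 = 56/423 per hour.
In 6 hours they complete 6·56/423 = 112/141 of the job.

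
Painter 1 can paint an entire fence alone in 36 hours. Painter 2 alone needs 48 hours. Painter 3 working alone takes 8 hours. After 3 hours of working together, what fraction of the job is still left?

23/48

Combined rate: 1/36 + 1/48 + 1/8 = (4 + 3 + 18)/144 = 25/144 per hour.
In 3 hours they complete 3·25/144 = 25/48 of the job.
So 23/48 remains.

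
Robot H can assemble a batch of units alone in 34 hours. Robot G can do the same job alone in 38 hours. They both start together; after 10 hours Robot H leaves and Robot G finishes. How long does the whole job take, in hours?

456/17 hours

In the first 10 hours the combined rate is 18/323, so 180/323 of the job is done, leaving 143/323.
After Robot H leaves the rate is 1/38 per hour; the remaining 143/323 takes 286/17 hours.
Total = 10 + 286/17 = 456/17 hours.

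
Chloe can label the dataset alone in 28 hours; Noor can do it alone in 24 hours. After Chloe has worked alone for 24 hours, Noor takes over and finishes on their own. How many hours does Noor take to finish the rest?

In 24 hours Chloe does 24/28 = 6/7 of the job, leaving 1/7.
Noor works at 1/24 per hour, so finishing takes 1/7 ÷ 1/24 = 24/7 hours.

24/7 hours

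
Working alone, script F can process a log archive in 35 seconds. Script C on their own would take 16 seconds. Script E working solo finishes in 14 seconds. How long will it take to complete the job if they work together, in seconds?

Combined rate: 1/35 + 1/16 + 1/14 = (16 + 35 + 40)/560 = 91/560 = 13/80 per second.
Time = 1 ÷ (13/80) = 80/13 seconds.

80/13 seconds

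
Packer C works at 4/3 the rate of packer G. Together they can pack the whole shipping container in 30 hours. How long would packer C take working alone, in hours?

Let packer G's rate be r; then packer C's rate is (4/3)r, so together (4/3 + 1)r = (7/3)r = 1/30.
Thus r = 1/70 per hour.
Packer G alone: 70 hours; packer C alone: 105/2 hours.

105/2 hours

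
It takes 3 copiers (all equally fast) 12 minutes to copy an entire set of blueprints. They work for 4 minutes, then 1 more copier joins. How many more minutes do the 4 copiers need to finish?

One copier does 1/36 of the job per minute.
After 4 minutes with 3 copiers, 1/3 is done (2/3 left).
With 4 copiers the rate is 4/36 = 1/9, so the rest takes 2/3 ÷ 1/9 = 6 minutes.

6 minutes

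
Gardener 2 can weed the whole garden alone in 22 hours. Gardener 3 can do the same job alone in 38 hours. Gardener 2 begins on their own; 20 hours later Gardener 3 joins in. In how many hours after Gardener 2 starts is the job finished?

319/15 hours

In the first 20 hours Gardener 2 alone does 20/22 = 10/11 of the job, leaving 1/11.
Once everyone is working, combined rate: 1/22 + 1/38 = (19 + 11)/418 = 30/418 = 15/209 per hour.
Remaining 1/11 at 15/209 per hour takes 19/15 hours.
Total from the start = 20 + 19/15 = 319/15 hours.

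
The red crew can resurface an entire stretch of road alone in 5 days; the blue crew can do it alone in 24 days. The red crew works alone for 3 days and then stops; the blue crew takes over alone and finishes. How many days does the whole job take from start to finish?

63/5 days

In 3 days the red crew does 3/5 of the job, leaving 2/5.
The blue crew works at 1/24 per day, so finishing takes 2/5 ÷ 1/24 = 48/5 days.
Total time = 3 + 48/5 = 63/5 days.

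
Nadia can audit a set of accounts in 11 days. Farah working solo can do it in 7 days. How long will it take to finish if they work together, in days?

77/18 days

Combined rate: 1/11 + 1/7 = (7 + 11)/77 = 18/77 per day.
Time = 1 ÷ (18/77) = 77/18 days.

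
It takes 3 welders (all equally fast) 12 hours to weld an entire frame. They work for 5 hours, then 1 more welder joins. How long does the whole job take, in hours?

41/4 hours

One welder does 1/36 of the job per hour.
After 5 hours with 3 welders, 5/12 is done (7/12 left).
With 4 welders the rate is 4/36 = 1/9, so the rest takes 7/12 ÷ 1/9 = 21/4 hours.
Total = 5 + 21/4 = 41/4 hours.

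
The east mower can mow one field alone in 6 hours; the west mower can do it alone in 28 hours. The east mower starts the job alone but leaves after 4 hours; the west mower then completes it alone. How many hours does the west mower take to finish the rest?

In 4 hours the east mower does 4/6 = 2/3 of the job, leaving 1/3.
The west mower works at 1/28 per hour, so finishing takes 1/3 ÷ 1/28 = 28/3 hours.

28/3 hours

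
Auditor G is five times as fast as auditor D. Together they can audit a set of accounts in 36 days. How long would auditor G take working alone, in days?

Let auditor D's rate be r; then auditor G's rate is 5r, so together (5 + 1)r = 6r = 1/36.
Thus r = 1/216 per day.
Auditor D alone: 216 days; auditor G alone: 216/5 days.

216/5 days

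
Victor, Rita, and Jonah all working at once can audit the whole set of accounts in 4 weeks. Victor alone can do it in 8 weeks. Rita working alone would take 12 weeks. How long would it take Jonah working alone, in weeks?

24 weeks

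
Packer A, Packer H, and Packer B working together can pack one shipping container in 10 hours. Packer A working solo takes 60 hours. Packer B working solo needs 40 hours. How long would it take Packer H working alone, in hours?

Combined rate is 1/10 per hour.
Known contribution: 1/60 + 1/40 = (2 + 3)/120 = 5/120 = 1/24 per hour.
So Packer H's rate is 1/10 − 1/24 = 7/120, meaning 120/7 hours alone.

120/7 hours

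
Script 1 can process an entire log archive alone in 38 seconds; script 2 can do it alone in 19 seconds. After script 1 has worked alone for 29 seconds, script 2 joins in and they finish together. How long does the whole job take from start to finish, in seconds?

32 seconds

In 29 seconds script 1 does 29/38 of the job, leaving 9/38.
Script 1 and script 2 together work at 3/38 per second, so finishing takes 9/38 ÷ 3/38 = 3 seconds.
Total time = 29 + 3 = 32 seconds.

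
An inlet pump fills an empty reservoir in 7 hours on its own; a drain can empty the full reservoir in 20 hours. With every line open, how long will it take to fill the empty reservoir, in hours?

140/13 hours

Net rate = 1/7 − 1/20 = (20 − 7)/140 = 13/140 per hour.
Filling time = 1 ÷ (13/140) = 140/13 hours.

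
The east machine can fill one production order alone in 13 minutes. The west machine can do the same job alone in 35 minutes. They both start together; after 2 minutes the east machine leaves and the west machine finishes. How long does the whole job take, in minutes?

In the first 2 minutes the combined rate is 48/455, so 96/455 of the job is done, leaving 359/455.
After the east machine leaves the rate is 1/35 per minute; the remaining 359/455 takes 359/13 minutes.
Total = 2 + 359/13 = 385/13 minutes.

385/13 minutes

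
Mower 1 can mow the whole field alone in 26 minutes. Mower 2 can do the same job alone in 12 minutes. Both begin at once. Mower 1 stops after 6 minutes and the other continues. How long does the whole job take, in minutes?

120/13 minutes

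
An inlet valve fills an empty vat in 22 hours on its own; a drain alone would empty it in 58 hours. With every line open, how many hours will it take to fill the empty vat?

Net rate = 1/22 − 1/58 = (29 − 11)/638 = 18/638 = 9/319 per hour.
Filling time = 1 ÷ (9/319) = 319/9 hours.

319/9 hours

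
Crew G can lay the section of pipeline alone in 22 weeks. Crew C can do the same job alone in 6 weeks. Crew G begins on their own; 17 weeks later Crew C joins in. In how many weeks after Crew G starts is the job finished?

In the first 17 weeks Crew G alone does 17/22 of the job, leaving 5/22.
Once everyone is working, combined rate: 1/22 + 1/6 = (3 + 11)/66 = 14/66 = 7/33 per week.
Remaining 5/22 at 7/33 per week takes 15/14 weeks.
Total from the start = 17 + 15/14 = 253/14 weeks.

253/14 weeks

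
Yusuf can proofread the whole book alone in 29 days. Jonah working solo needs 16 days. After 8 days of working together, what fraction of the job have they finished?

45/58

Combined rate: 1/29 + 1/16 = (16 + 29)/464 = 45/464 per day.
In 8 days they complete 8·45/464 = 45/58 of the job.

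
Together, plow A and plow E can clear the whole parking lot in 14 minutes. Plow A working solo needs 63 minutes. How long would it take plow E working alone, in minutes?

18 minutes

Combined rate is 1/14 per minute.
Known contribution: 1/63 per minute.
So plow E's rate is 1/14 − 1/63 = 1/18, meaning 18 minutes alone.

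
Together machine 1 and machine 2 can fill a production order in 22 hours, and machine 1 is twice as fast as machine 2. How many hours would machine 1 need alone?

Let machine 2's rate be r; then machine 1's rate is 2r, so together (2 + 1)r = 3r = 1/22.
Thus r = 1/66 per hour.
Machine 2 alone: 66 hours; machine 1 alone: 33 hours.

33 hours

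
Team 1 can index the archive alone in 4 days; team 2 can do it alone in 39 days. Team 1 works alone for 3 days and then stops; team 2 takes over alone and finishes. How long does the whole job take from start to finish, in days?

51/4 days

In 3 days team 1 does 3/4 of the job, leaving 1/4.
Team 2 works at 1/39 per day, so finishing takes 1/4 ÷ 1/39 = 39/4 days.
Total time = 3 + 39/4 = 51/4 days.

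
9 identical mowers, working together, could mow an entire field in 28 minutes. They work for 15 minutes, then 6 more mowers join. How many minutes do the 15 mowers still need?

39/5 minutes

One mower does 1/252 of the job per minute.
After 15 minutes with 9 mowers, 15/28 is done (13/28 left).
With 15 mowers the rate is 15/252 = 5/84, so the rest takes 13/28 ÷ 5/84 = 39/5 minutes.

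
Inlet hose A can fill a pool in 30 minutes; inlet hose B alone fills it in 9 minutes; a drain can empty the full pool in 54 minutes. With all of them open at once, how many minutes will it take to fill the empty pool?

135/17 minutes

Net rate = 1/30 + 1/9 − 1/54 = (9 + 30 − 5)/270 = 34/270 = 17/135 per minute.
Filling time = 1 ÷ (17/135) = 135/17 minutes.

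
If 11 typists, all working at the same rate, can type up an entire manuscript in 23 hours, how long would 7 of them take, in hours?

Total work is 11·23 = 253 typist-hours.
With 7 typists: 253/7 hours.

253/7 hours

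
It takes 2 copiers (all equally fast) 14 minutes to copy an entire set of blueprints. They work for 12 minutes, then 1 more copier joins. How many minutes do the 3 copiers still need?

4/3 minutes

One copier does 1/28 of the job per minute.
After 12 minutes with 2 copiers, 6/7 is done (1/7 left).
With 3 copiers the rate is 3/28, so the rest takes 1/7 ÷ 3/28 = 4/3 minutes.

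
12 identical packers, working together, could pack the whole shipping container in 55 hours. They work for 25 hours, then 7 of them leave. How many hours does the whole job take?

97 hours

One packer does 1/660 of the job per hour.
After 25 hours with 12 packers, 5/11 is done (6/11 left).
With 5 packers the rate is 5/660 = 1/132, so the rest takes 6/11 ÷ 1/132 = 72 hours.
Total = 25 + 72 = 97 hours.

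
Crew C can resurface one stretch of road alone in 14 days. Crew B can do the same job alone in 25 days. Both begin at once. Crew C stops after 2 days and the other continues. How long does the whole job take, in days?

150/7 days

In the first 2 days the combined rate is 39/350, so 39/175 of the job is done, leaving 136/175.
After crew C leaves the rate is 1/25 per day; the remaining 136/175 takes 136/7 days.
Total = 2 + 136/7 = 150/7 days.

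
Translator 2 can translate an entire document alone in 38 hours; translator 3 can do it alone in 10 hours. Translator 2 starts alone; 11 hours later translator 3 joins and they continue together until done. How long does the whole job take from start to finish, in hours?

133/8 hours

In 11 hours translator 2 does 11/38 of the job, leaving 27/38.
Translator 2 and translator 3 together work at 12/95 per hour, so finishing takes 27/38 ÷ 12/95 = 45/8 hours.
Total time = 11 + 45/8 = 133/8 hours.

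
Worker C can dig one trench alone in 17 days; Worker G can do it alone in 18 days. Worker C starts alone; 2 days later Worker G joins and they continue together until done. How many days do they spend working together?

54/7 days

In 2 days Worker C does 2/17 of the job, leaving 15/17.
Worker C and Worker G together work at 35/306 per day, so finishing takes 15/17 ÷ 35/306 = 54/7 days.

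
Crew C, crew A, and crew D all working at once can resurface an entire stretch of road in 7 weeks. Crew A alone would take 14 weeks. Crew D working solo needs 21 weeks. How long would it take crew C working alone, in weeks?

42 weeks

Combined rate is 1/7 per week.
Known contribution: 1/14 + 1/21 = (3 + 2)/42 = 5/42 per week.
So crew C's rate is 1/7 − 5/42 = 1/42, meaning 42 weeks alone.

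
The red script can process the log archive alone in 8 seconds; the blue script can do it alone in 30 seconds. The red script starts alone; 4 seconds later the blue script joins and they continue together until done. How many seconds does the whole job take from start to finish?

136/19 seconds

In 4 seconds the red script does 4/8 = 1/2 of the job, leaving 1/2.
The red script and the blue script together work at 19/120 per second, so finishing takes 1/2 ÷ 19/120 = 60/19 seconds.
Total time = 4 + 60/19 = 136/19 seconds.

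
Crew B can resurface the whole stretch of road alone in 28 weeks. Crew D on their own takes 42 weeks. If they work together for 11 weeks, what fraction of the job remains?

29/84

Combined rate: 1/28 + 1/42 = (3 + 2)/84 = 5/84 per week.
In 11 weeks they complete 11·5/84 = 55/84 of the job.
So 29/84 remains.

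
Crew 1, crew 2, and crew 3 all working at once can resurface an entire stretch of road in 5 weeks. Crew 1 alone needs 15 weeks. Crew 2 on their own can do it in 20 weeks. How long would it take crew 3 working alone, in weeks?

Combined rate is 1/5 per week.
Known contribution: 1/15 + 1/20 = (4 + 3)/60 = 7/60 per week.
So crew 3's rate is 1/5 − 7/60 = 1/12, meaning 12 weeks alone.

12 weeks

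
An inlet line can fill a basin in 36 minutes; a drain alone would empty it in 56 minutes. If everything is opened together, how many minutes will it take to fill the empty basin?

504/5 minutes

Net rate = 1/36 − 1/56 = (14 − 9)/504 = 5/504 per minute.
Filling time = 1 ÷ (5/504) = 504/5 minutes.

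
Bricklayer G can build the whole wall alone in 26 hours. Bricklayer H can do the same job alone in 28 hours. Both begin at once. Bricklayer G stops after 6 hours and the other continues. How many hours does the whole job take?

280/13 hours

In the first 6 hours the combined rate is 27/364, so 81/182 of the job is done, leaving 101/182.
After bricklayer G leaves the rate is 1/28 per hour; the remaining 101/182 takes 202/13 hours.
Total = 6 + 202/13 = 280/13 hours.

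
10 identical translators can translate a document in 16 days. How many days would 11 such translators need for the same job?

160/11 days

Total work is 10·16 = 160 translator-days.
With 11 translators: 160/11 days.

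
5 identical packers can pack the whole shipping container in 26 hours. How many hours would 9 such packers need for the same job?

Total work is 5·26 = 130 packer-hours.
With 9 packers: 130/9 hours.

130/9 hours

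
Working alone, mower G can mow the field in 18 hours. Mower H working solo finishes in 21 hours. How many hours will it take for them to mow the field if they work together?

With two workers the combined time is the product over the sum: 18·21/(18+21) = 378/39 = 126/13 hours.

126/13 hours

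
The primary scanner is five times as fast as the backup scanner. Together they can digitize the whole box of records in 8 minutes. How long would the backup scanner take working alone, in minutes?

Let the backup scanner's rate be r; then the primary scanner's rate is 5r, so together (5 + 1)r = 6r = 1/8.
Thus r = 1/48 per minute.
The backup scanner alone: 48 minutes; the primary scanner alone: 48/5 minutes.

48 minutes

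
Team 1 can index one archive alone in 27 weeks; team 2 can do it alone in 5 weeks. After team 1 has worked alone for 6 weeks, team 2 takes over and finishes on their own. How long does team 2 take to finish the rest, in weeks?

35/9 weeks

In 6 weeks team 1 does 6/27 = 2/9 of the job, leaving 7/9.
Team 2 works at 1/5 per week, so finishing takes 7/9 ÷ 1/5 = 35/9 weeks.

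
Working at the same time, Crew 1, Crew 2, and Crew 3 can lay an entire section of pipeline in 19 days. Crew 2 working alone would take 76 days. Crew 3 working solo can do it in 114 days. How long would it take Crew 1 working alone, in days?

Combined rate is 1/19 per day.
Known contribution: 1/76 + 1/114 = (3 + 2)/228 = 5/228 per day.
So Crew 1's rate is 1/19 − 5/228 = 7/228, meaning 228/7 days alone.

228/7 days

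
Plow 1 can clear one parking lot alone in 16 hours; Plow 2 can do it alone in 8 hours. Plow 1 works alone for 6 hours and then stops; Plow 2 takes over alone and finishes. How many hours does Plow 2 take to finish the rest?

In 6 hours Plow 1 does 6/16 = 3/8 of the job, leaving 5/8.
Plow 2 works at 1/8 per hour, so finishing takes 5/8 ÷ 1/8 = 5 hours.

5 hours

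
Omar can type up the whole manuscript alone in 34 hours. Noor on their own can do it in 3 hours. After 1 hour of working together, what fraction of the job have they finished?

Combined rate: 1/34 + 1/3 = (3 + 34)/102 = 37/102 per hour.
In 1 hour they complete 1·37/102 = 37/102 of the job.

37/102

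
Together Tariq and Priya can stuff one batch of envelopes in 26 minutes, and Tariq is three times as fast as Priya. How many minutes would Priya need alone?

Let Priya's rate be r; then Tariq's rate is 3r, so together (3 + 1)r = 4r = 1/26.
Thus r = 1/104 per minute.
Priya alone: 104 minutes; Tariq alone: 104/3 minutes.

104 minutes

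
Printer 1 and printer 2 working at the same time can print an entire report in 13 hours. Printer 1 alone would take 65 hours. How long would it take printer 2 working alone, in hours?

Combined rate is 1/13 per hour.
Known contribution: 1/65 per hour.
So printer 2's rate is 1/13 − 1/65 = 4/65, meaning 65/4 hours alone.

65/4 hours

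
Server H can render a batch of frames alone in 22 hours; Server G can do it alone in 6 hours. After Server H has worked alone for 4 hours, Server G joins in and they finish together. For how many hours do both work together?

27/7 hours

In 4 hours Server H does 4/22 = 2/11 of the job, leaving 9/11.
Server H and Server G together work at 7/33 per hour, so finishing takes 9/11 ÷ 7/33 = 27/7 hours.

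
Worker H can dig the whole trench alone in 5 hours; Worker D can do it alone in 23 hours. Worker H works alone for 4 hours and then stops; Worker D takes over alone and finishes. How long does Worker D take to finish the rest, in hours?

23/5 hours

In 4 hours Worker H does 4/5 of the job, leaving 1/5.
Worker D works at 1/23 per hour, so finishing takes 1/5 ÷ 1/23 = 23/5 hours.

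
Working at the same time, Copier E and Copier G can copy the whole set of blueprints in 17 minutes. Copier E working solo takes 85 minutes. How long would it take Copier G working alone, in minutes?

85/4 minutes

Combined rate is 1/17 per minute.
Known contribution: 1/85 per minute.
So Copier G's rate is 1/17 − 1/85 = 4/85, meaning 85/4 minutes alone.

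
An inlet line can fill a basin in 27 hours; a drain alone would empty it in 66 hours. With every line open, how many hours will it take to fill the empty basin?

594/13 hours

Net rate = 1/27 − 1/66 = (22 − 9)/594 = 13/594 per hour.
Filling time = 1 ÷ (13/594) = 594/13 hours.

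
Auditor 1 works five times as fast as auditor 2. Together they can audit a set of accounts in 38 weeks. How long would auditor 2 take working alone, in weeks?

228 weeks

Let auditor 2's rate be r; then auditor 1's rate is 5r, so together (5 + 1)r = 6r = 1/38.
Thus r = 1/228 per week.
Auditor 2 alone: 228 weeks; auditor 1 alone: 228/5 weeks.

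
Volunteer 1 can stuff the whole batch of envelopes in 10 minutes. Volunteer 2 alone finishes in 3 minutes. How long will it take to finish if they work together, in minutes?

30/13 minutes

Combined rate: 1/10 + 1/3 = (3 + 10)/30 = 13/30 per minute.
Time = 1 ÷ (13/30) = 30/13 minutes.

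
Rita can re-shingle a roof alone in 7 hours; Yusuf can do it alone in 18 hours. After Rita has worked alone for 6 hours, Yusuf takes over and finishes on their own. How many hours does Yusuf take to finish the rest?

18/7 hours

In 6 hours Rita does 6/7 of the job, leaving 1/7.
Yusuf works at 1/18 per hour, so finishing takes 1/7 ÷ 1/18 = 18/7 hours.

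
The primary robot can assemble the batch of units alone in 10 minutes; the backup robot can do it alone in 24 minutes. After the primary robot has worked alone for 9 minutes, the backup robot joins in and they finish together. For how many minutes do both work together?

12/17 minutes

In 9 minutes the primary robot does 9/10 of the job, leaving 1/10.
The primary robot and the backup robot together work at 17/120 per minute, so finishing takes 1/10 ÷ 17/120 = 12/17 minutes.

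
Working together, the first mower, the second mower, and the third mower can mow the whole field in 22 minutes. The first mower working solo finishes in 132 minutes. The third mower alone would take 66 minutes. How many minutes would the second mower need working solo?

44 minutes

Combined rate is 1/22 per minute.
Known contribution: 1/132 + 1/66 = (1 + 2)/132 = 3/132 = 1/44 per minute.
So the second mower's rate is 1/22 − 1/44 = 1/44, meaning 44 minutes alone.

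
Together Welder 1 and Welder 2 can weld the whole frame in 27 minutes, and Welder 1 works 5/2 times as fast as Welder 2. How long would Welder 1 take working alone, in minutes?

Let Welder 2's rate be r; then Welder 1's rate is (5/2)r, so together (5/2 + 1)r = (7/2)r = 1/27.
Thus r = 2/189 per minute.
Welder 2 alone: 189/2 minutes; Welder 1 alone: 189/5 minutes.

189/5 minutes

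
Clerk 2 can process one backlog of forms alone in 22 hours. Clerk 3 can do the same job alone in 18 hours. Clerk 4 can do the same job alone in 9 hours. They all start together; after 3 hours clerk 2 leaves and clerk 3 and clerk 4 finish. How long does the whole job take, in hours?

In the first 3 hours the combined rate is 7/33, so 7/11 of the job is done, leaving 4/11.
After clerk 2 leaves the rate is 1/6 per hour; the remaining 4/11 takes 24/11 hours.
Total = 3 + 24/11 = 57/11 hours.

57/11 hours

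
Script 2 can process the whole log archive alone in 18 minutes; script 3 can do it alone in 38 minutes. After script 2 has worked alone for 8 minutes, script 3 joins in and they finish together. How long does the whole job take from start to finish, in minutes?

In 8 minutes script 2 does 8/18 = 4/9 of the job, leaving 5/9.
Script 2 and script 3 together work at 14/171 per minute, so finishing takes 5/9 ÷ 14/171 = 95/14 minutes.
Total time = 8 + 95/14 = 207/14 minutes.

207/14 minutes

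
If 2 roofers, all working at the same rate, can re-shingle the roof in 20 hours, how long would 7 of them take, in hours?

Total work is 2·20 = 40 roofer-hours.
With 7 roofers: 40/7 hours.

40/7 hours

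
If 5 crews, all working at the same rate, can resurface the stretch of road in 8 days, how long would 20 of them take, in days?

Total work is 5·8 = 40 crew-days.
With 20 crews: 40/20 = 2 days.

2 days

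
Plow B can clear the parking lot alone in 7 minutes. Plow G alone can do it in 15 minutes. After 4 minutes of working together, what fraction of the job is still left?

Combined rate: 1/7 + 1/15 = (15 + 7)/105 = 22/105 per minute.
In 4 minutes they complete 4·22/105 = 88/105 of the job.
So 17/105 remains.

17/105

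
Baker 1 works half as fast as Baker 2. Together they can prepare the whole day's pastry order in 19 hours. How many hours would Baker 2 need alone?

Let Baker 2's rate be r; then Baker 1's rate is (1/2)r, so together (1/2 + 1)r = (3/2)r = 1/19.
Thus r = 2/57 per hour.
Baker 2 alone: 57/2 hours; Baker 1 alone: 57 hours.

57/2 hours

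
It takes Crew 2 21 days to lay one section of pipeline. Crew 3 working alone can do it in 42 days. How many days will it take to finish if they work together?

14 days

Combined rate: 1/21 + 1/42 = (2 + 1)/42 = 3/42 = 1/14 per day.
Time = 1 ÷ (1/14) = 14 days.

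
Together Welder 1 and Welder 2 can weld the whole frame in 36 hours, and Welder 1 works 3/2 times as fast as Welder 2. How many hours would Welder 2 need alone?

Let Welder 2's rate be r; then Welder 1's rate is (3/2)r, so together (3/2 + 1)r = (5/2)r = 1/36.
Thus r = 1/90 per hour.
Welder 2 alone: 90 hours; Welder 1 alone: 60 hours.

90 hours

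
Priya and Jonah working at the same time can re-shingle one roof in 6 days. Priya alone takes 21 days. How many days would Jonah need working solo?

42/5 days

Combined rate is 1/6 per day.
Known contribution: 1/21 per day.
So Jonah's rate is 1/6 − 1/21 = 5/42, meaning 42/5 days alone.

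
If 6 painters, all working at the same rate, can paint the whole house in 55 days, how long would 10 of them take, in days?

33 days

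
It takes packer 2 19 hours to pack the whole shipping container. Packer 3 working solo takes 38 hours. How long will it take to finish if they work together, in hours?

Combined rate: 1/19 + 1/38 = (2 + 1)/38 = 3/38 per hour.
Time = 1 ÷ (3/38) = 38/3 hours.

38/3 hours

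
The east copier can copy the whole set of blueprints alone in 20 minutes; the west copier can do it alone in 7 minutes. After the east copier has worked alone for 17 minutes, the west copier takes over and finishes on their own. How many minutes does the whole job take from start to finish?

In 17 minutes the east copier does 17/20 of the job, leaving 3/20.
The west copier works at 1/7 per minute, so finishing takes 3/20 ÷ 1/7 = 21/20 minutes.
Total time = 17 + 21/20 = 361/20 minutes.

361/20 minutes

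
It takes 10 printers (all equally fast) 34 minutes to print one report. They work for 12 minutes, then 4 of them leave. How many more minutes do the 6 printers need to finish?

110/3 minutes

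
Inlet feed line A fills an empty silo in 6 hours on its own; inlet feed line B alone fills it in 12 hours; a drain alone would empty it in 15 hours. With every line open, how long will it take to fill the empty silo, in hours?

Net rate = 1/6 + 1/12 − 1/15 = (10 + 5 − 4)/60 = 11/60 per hour.
Filling time = 1 ÷ (11/60) = 60/11 hours.

60/11 hours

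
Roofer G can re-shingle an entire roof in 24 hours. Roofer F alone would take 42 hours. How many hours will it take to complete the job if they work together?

168/11 hours

Combined rate: 1/24 + 1/42 = (7 + 4)/168 = 11/168 per hour.
Time = 1 ÷ (11/168) = 168/11 hours.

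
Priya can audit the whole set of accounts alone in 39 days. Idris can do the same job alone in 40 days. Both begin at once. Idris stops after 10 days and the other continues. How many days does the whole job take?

In the first 10 days the combined rate is 79/1560, so 79/156 of the job is done, leaving 77/156.
After Idris leaves the rate is 1/39 per day; the remaining 77/156 takes 77/4 days.
Total = 10 + 77/4 = 117/4 days.

117/4 days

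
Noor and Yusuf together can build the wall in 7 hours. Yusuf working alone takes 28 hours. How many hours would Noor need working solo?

28/3 hours

Combined rate is 1/7 per hour.
Known contribution: 1/28 per hour.
So Noor's rate is 1/7 − 1/28 = 3/28, meaning 28/3 hours alone.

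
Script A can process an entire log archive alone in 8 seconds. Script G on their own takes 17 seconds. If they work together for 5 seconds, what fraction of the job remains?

Combined rate: 1/8 + 1/17 = (17 + 8)/136 = 25/136 per second.
In 5 seconds they complete 5·25/136 = 125/136 of the job.
So 11/136 remains.

11/136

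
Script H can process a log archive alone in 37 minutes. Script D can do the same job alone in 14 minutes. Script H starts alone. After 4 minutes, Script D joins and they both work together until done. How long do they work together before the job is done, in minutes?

In the first 4 minutes Script H alone does 4/37 of the job, leaving 33/37.
Once everyone is working, combined rate: 1/37 + 1/14 = (14 + 37)/518 = 51/518 per minute.
Remaining 33/37 at 51/518 per minute takes 154/17 minutes.

154/17 minutes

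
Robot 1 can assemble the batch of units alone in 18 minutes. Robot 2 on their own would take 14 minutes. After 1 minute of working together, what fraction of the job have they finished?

8/63

Combined rate: 1/18 + 1/14 = (7 + 9)/126 = 16/126 = 8/63 per minute.
In 1 minute they complete 1·8/63 = 8/63 of the job.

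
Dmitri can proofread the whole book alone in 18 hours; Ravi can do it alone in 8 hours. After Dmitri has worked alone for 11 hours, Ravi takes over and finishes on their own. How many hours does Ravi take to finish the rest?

In 11 hours Dmitri does 11/18 of the job, leaving 7/18.
Ravi works at 1/8 per hour, so finishing takes 7/18 ÷ 1/8 = 28/9 hours.

28/9 hours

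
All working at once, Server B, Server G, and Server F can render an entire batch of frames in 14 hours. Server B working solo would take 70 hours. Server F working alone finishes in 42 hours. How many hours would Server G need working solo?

30 hours

Combined rate is 1/14 per hour.
Known contribution: 1/70 + 1/42 = (3 + 5)/210 = 8/210 = 4/105 per hour.
So Server G's rate is 1/14 − 4/105 = 1/30, meaning 30 hours alone.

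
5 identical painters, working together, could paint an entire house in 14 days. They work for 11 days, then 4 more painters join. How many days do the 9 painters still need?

One painter does 1/70 of the job per day.
After 11 days with 5 painters, 11/14 is done (3/14 left).
With 9 painters the rate is 9/70, so the rest takes 3/14 ÷ 9/70 = 5/3 days.

5/3 days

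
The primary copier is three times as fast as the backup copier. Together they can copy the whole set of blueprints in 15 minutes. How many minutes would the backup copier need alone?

60 minutes

Let the backup copier's rate be r; then the primary copier's rate is 3r, so together (3 + 1)r = 4r = 1/15.
Thus r = 1/60 per minute.
The backup copier alone: 60 minutes; the primary copier alone: 20 minutes.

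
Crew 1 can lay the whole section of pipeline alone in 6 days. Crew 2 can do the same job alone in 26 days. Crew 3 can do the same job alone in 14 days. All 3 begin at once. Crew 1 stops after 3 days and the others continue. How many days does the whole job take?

In the first 3 days the combined rate is 151/546, so 151/182 of the job is done, leaving 31/182.
After crew 1 leaves the rate is 10/91 per day; the remaining 31/182 takes 31/20 days.
Total = 3 + 31/20 = 91/20 days.

91/20 days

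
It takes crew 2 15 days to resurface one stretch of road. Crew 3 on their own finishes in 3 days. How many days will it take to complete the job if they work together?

With two workers the combined time is the product over the sum: 15·3/(15+3) = 45/18 = 5/2 days.

5/2 days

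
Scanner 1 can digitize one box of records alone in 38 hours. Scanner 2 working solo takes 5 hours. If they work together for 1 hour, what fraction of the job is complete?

Combined rate: 1/38 + 1/5 = (5 + 38)/190 = 43/190 per hour.
In 1 hour they complete 1·43/190 = 43/190 of the job.

43/190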